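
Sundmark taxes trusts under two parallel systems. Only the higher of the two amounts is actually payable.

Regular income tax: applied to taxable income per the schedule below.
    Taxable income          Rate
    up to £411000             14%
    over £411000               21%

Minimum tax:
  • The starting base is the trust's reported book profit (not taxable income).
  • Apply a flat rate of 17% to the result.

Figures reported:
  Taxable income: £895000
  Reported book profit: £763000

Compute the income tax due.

£159180

Minimum tax:
  Base (reported book profit): £763000
  £763000 × 17% = £129710

Regular income tax:
  £411000 × 14% = £57540
  £484000 × 21% = £101640
  → £159180

£159180 > £129710, so the regular income tax governs.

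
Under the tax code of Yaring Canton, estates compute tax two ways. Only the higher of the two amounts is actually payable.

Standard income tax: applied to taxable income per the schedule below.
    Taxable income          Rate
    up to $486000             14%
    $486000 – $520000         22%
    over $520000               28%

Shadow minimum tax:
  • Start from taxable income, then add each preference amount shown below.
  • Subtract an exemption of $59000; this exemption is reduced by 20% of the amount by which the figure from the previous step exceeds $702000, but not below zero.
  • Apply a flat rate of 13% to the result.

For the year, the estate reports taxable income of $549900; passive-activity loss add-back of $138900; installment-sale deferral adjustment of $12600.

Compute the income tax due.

Shadow minimum tax:
  Adjusted income: $549900 + $138900 + $12600 = $701400
  Exemption: $701400 ≤ $702000, so full $59000 applies
  Base: $701400 − $59000 = $642400
  $642400 × 13% = $83512

Standard income tax:
  $486000 × 14% = $68040
  $34000 × 22% = $7480
  $29900 × 28% = $8372
  → $83892

$83892 > $83512, so the standard income tax governs.

$83892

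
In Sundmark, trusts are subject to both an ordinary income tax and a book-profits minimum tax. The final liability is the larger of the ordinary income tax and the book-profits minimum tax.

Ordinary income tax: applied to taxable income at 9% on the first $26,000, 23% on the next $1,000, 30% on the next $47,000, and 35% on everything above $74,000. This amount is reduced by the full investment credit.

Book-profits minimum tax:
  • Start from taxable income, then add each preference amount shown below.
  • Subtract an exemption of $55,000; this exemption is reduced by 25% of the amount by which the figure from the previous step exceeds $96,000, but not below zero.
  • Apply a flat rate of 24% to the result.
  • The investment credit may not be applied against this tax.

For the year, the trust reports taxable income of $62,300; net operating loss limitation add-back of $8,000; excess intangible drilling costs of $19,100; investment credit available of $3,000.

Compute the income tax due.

Ordinary income tax:
  $26,000 × 9% = $2,340
  $1,000 × 23% = $230
  $35,300 × 30% = $10,590
  → $13,160
  Less investment credit $3,000 → $10,160

Book-profits minimum tax:
  Adjusted income: $62,300 + $8,000 + $19,100 = $89,400
  Exemption: $89,400 ≤ $96,000, so full $55,000 applies
  Base: $89,400 − $55,000 = $34,400
  $34,400 × 24% = $8,256

$10,160 > $8,256, so the ordinary income tax governs.

$10,160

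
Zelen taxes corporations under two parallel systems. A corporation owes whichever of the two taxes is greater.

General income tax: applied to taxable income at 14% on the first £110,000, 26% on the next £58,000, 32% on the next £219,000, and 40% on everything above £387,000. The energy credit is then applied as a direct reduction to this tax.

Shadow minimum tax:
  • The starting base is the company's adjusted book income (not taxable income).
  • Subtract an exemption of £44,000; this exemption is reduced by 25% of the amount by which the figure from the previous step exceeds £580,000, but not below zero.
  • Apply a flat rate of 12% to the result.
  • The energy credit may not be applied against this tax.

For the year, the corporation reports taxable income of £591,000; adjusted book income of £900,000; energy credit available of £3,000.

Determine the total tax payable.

Shadow minimum tax:
  Base (adjusted book income): £900,000
  Exemption: 25% × (£900,000 − £580,000) = £80,000 ≥ £44,000, so the exemption is fully phased out
  Base: £900,000 − £0 = £900,000
  £900,000 × 12% = £108,000

General income tax:
  £110,000 × 14% = £15,400
  £58,000 × 26% = £15,080
  £219,000 × 32% = £70,080
  £204,000 × 40% = £81,600
  → £182,160
  Less energy credit £3,000 → £179,160

£179,160 > £108,000, so the general income tax governs.

£179,160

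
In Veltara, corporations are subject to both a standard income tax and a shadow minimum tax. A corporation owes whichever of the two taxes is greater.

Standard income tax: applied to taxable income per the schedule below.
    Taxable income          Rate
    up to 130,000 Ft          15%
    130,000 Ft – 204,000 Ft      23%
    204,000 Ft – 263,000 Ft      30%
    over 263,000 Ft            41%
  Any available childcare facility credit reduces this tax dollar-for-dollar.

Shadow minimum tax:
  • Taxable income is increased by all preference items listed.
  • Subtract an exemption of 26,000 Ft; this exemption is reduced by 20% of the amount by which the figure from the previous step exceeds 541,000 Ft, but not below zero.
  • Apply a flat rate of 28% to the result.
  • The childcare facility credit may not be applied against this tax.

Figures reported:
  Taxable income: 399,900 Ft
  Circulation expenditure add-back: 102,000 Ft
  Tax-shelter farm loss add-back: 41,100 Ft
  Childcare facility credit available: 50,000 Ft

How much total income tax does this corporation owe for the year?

144,872 Ft

Shadow minimum tax:
  Adjusted income: 399,900 Ft + 102,000 Ft + 41,100 Ft = 543,000 Ft
  Exemption: 26,000 Ft − 20% × (543,000 Ft − 541,000 Ft) = 26,000 Ft − 400 Ft = 25,600 Ft
  Base: 543,000 Ft − 25,600 Ft = 517,400 Ft
  517,400 Ft × 28% = 144,872 Ft

Standard income tax:
  130,000 Ft × 15% = 19,500 Ft
  74,000 Ft × 23% = 17,020 Ft
  59,000 Ft × 30% = 17,700 Ft
  136,900 Ft × 41% = 56,129 Ft
  → 110,349 Ft
  Less childcare facility credit 50,000 Ft → 60,349 Ft

144,872 Ft > 60,349 Ft, so the shadow minimum tax is the binding amount.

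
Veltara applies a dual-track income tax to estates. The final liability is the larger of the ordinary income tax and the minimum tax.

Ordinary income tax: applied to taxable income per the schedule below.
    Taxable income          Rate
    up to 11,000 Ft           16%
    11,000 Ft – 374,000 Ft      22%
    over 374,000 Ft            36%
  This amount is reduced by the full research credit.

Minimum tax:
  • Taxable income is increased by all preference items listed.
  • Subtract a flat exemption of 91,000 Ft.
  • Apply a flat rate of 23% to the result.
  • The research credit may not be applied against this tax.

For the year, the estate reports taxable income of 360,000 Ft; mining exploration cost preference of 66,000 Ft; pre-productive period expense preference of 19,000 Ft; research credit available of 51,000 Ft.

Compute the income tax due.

Ordinary income tax:
  11,000 Ft × 16% = 1,760 Ft
  349,000 Ft × 22% = 76,780 Ft
  → 78,540 Ft
  Less research credit 51,000 Ft → 27,540 Ft

Minimum tax:
  Adjusted income: 360,000 Ft + 66,000 Ft + 19,000 Ft = 445,000 Ft
  Less exemption 91,000 Ft → base 354,000 Ft
  354,000 Ft × 23% = 81,420 Ft

81,420 Ft > 27,540 Ft, so the minimum tax is the binding amount.

81,420 Ft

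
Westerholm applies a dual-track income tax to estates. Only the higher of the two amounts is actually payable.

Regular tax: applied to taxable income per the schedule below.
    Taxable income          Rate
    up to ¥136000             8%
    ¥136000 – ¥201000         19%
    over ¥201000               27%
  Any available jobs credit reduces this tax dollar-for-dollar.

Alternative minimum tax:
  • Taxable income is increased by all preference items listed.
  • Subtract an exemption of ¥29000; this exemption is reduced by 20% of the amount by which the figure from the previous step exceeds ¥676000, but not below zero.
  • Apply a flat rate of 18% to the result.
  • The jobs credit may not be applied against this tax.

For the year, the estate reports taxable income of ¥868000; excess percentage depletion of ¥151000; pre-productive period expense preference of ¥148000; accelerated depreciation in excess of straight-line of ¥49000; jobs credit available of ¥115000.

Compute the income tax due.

¥218880

Alternative minimum tax:
  Adjusted income: ¥868000 + ¥151000 + ¥148000 + ¥49000 = ¥1216000
  Exemption: 20% × (¥1216000 − ¥676000) = ¥108000 ≥ ¥29000, so the exemption is fully phased out
  Base: ¥1216000 − ¥0 = ¥1216000
  ¥1216000 × 18% = ¥218880

Regular tax:
  ¥136000 × 8% = ¥10880
  ¥65000 × 19% = ¥12350
  ¥667000 × 27% = ¥180090
  → ¥203320
  Less jobs credit ¥115000 → ¥88320

¥218880 > ¥88320, so the alternative minimum tax is the binding amount.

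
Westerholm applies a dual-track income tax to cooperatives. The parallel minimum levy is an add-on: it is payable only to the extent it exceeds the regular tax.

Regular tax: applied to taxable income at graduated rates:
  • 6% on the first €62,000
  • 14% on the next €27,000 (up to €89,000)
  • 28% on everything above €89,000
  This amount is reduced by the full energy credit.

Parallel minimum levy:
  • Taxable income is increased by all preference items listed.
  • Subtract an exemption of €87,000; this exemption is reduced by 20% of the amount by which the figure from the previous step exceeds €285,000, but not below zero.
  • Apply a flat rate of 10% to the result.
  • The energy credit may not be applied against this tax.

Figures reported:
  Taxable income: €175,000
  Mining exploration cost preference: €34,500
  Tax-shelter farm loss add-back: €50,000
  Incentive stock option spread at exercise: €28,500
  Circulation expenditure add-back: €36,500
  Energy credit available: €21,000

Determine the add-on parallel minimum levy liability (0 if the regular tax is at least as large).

Parallel minimum levy:
  Adjusted income: €175,000 + €34,500 + €50,000 + €28,500 + €36,500 = €324,500
  Exemption: €87,000 − 20% × (€324,500 − €285,000) = €87,000 − €7,900 = €79,100
  Base: €324,500 − €79,100 = €245,400
  €245,400 × 10% = €24,540

Regular tax:
  €62,000 × 6% = €3,720
  €27,000 × 14% = €3,780
  €86,000 × 28% = €24,080
  → €31,580
  Less energy credit €21,000 → €10,580

Excess of parallel minimum levy over regular tax: €24,540 − €10,580 = €13,960.

€13,960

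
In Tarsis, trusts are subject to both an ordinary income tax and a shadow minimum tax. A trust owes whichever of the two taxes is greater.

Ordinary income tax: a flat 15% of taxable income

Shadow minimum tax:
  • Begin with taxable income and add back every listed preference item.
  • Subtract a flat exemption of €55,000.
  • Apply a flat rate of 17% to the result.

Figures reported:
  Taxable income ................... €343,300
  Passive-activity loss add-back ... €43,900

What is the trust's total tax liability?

€56,474

Ordinary income tax:
  €343,300 × 15% = €51,495

Shadow minimum tax:
  Adjusted income: €343,300 + €43,900 = €387,200
  Less exemption €55,000 → base €332,200
  €332,200 × 17% = €56,474

€56,474 > €51,495, so the shadow minimum tax is the binding amount.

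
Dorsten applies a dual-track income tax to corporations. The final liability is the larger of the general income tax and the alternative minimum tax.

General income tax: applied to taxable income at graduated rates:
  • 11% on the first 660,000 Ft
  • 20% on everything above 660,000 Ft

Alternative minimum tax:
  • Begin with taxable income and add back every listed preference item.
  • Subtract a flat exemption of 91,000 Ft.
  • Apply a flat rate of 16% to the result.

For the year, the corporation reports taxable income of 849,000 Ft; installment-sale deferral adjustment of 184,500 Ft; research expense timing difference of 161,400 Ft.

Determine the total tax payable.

Alternative minimum tax:
  Adjusted income: 849,000 Ft + 184,500 Ft + 161,400 Ft = 1,194,900 Ft
  Less exemption 91,000 Ft → base 1,103,900 Ft
  1,103,900 Ft × 16% = 176,624 Ft

General income tax:
  660,000 Ft × 11% = 72,600 Ft
  189,000 Ft × 20% = 37,800 Ft
  → 110,400 Ft

176,624 Ft > 110,400 Ft, so the alternative minimum tax is the binding amount.

176,624 Ft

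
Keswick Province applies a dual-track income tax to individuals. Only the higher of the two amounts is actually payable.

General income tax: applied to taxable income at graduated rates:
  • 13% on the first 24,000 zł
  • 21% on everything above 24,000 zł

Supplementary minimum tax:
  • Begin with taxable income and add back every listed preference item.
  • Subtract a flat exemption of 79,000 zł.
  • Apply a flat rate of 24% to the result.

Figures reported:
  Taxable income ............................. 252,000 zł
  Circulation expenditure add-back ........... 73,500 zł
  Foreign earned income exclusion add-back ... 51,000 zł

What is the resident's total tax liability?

General income tax:
  24,000 zł × 13% = 3,120 zł
  228,000 zł × 21% = 47,880 zł
  → 51,000 zł

Supplementary minimum tax:
  Adjusted income: 252,000 zł + 73,500 zł + 51,000 zł = 376,500 zł
  Less exemption 79,000 zł → base 297,500 zł
  297,500 zł × 24% = 71,400 zł

71,400 zł > 51,000 zł, so the supplementary minimum tax is the binding amount.

71,400 zł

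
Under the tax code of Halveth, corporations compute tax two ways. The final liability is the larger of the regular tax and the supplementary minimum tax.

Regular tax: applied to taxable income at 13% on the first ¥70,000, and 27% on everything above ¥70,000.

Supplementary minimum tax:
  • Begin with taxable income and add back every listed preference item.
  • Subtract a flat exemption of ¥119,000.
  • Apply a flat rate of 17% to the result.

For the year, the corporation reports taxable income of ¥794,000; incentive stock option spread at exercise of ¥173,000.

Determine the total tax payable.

Supplementary minimum tax:
  Adjusted income: ¥794,000 + ¥173,000 = ¥967,000
  Less exemption ¥119,000 → base ¥848,000
  ¥848,000 × 17% = ¥144,160

Regular tax:
  ¥70,000 × 13% = ¥9,100
  ¥724,000 × 27% = ¥195,480
  → ¥204,580

¥204,580 > ¥144,160, so the regular tax governs.

¥204,580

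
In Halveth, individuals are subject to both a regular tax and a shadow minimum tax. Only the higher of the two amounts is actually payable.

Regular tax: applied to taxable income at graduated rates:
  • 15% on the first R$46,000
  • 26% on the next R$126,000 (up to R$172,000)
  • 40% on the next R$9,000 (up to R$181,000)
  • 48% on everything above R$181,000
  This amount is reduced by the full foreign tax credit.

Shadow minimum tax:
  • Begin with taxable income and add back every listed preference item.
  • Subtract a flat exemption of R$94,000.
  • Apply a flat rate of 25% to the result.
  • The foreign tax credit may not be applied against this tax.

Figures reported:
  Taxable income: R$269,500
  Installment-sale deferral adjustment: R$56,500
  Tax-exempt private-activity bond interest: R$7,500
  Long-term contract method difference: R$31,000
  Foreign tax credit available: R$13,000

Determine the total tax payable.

Shadow minimum tax:
  Adjusted income: R$269,500 + R$56,500 + R$7,500 + R$31,000 = R$364,500
  Less exemption R$94,000 → base R$270,500
  R$270,500 × 25% = R$67,625

Regular tax:
  R$46,000 × 15% = R$6,900
  R$126,000 × 26% = R$32,760
  R$9,000 × 40% = R$3,600
  R$88,500 × 48% = R$42,480
  → R$85,740
  Less foreign tax credit R$13,000 → R$72,740

R$72,740 > R$67,625, so the regular tax governs.

R$72,740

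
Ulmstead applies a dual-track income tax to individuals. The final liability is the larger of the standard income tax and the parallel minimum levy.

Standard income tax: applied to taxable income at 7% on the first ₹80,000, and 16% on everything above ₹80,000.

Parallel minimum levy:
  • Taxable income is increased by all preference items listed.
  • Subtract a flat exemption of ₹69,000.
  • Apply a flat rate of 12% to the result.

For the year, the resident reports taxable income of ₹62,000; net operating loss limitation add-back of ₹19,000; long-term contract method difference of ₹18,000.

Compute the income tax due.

Standard income tax:
  ₹62,000 × 7% = ₹4,340

Parallel minimum levy:
  Adjusted income: ₹62,000 + ₹19,000 + ₹18,000 = ₹99,000
  Less exemption ₹69,000 → base ₹30,000
  ₹30,000 × 12% = ₹3,600

₹4,340 > ₹3,600, so the standard income tax governs.

₹4,340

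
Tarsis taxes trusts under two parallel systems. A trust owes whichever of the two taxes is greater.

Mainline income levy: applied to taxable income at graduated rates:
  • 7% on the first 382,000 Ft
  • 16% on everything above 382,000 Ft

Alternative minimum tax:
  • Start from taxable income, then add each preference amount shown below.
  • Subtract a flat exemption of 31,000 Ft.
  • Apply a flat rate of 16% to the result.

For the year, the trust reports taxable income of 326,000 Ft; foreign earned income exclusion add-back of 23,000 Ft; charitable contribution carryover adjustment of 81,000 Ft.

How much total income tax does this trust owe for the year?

Mainline income levy:
  326,000 Ft × 7% = 22,820 Ft

Alternative minimum tax:
  Adjusted income: 326,000 Ft + 23,000 Ft + 81,000 Ft = 430,000 Ft
  Less exemption 31,000 Ft → base 399,000 Ft
  399,000 Ft × 16% = 63,840 Ft

63,840 Ft > 22,820 Ft, so the alternative minimum tax is the binding amount.

63,840 Ft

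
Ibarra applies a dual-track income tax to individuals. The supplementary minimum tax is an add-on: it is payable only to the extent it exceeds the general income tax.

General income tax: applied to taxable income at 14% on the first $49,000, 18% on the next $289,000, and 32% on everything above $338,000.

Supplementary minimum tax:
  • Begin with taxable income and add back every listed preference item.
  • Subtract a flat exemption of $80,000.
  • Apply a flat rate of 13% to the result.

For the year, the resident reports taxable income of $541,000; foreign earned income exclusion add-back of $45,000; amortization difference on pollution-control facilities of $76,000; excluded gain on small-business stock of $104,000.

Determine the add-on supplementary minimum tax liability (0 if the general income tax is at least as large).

Supplementary minimum tax:
  Adjusted income: $541,000 + $45,000 + $76,000 + $104,000 = $766,000
  Less exemption $80,000 → base $686,000
  $686,000 × 13% = $89,180

General income tax:
  $49,000 × 14% = $6,860
  $289,000 × 18% = $52,020
  $203,000 × 32% = $64,960
  → $123,840

$89,180 ≤ $123,840, so no add-on is due.

$0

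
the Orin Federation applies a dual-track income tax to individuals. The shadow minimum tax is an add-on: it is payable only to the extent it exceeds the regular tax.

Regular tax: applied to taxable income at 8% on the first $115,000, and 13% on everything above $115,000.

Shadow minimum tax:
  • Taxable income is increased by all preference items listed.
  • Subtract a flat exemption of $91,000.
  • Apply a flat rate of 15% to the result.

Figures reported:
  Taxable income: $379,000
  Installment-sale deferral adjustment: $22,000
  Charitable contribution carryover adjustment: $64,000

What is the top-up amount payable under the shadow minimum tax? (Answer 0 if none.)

Regular tax:
  $115,000 × 8% = $9,200
  $264,000 × 13% = $34,320
  → $43,520

Shadow minimum tax:
  Adjusted income: $379,000 + $22,000 + $64,000 = $465,000
  Less exemption $91,000 → base $374,000
  $374,000 × 15% = $56,100

Excess of shadow minimum tax over regular tax: $56,100 − $43,520 = $12,580.

$12,580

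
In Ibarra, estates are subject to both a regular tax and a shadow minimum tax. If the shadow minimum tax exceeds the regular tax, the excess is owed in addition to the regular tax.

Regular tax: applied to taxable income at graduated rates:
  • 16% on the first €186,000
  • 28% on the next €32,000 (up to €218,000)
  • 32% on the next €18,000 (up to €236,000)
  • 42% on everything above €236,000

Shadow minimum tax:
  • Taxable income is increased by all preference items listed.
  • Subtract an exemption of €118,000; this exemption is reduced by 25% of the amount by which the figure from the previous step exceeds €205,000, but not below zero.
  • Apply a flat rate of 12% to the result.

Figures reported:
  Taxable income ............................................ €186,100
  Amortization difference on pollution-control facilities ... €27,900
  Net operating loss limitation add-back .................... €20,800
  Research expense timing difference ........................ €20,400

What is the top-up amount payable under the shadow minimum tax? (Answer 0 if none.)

€0

Regular tax:
  €186,000 × 16% = €29,760
  €100 × 28% = €28
  → €29,788

Shadow minimum tax:
  Adjusted income: €186,100 + €27,900 + €20,800 + €20,400 = €255,200
  Exemption: €118,000 − 25% × (€255,200 − €205,000) = €118,000 − €12,550 = €105,450
  Base: €255,200 − €105,450 = €149,750
  €149,750 × 12% = €17,970

€17,970 ≤ €29,788, so no add-on is due.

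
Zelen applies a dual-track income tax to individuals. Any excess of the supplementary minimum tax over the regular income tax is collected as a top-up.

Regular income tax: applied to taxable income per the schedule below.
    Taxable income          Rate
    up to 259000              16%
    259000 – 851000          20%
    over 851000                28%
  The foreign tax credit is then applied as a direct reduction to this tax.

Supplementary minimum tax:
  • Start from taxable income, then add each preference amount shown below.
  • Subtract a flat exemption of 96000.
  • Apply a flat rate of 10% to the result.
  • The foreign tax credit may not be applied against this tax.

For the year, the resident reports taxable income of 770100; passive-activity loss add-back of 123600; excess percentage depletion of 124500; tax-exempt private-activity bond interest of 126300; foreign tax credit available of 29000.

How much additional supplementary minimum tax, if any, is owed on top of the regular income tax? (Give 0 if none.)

Regular income tax:
  259000 × 16% = 41440
  511100 × 20% = 102220
  → 143660
  Less foreign tax credit 29000 → 114660

Supplementary minimum tax:
  Adjusted income: 770100 + 123600 + 124500 + 126300 = 1144500
  Less exemption 96000 → base 1048500
  1048500 × 10% = 104850

104850 ≤ 114660, so no add-on is due.

0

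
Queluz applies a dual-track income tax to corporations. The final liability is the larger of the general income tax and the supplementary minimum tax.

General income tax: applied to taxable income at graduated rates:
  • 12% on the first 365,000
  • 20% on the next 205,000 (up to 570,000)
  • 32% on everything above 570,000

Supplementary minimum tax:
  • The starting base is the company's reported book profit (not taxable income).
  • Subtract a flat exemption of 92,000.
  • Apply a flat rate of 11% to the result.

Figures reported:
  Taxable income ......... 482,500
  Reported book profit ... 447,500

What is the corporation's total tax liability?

67,300

General income tax:
  365,000 × 12% = 43,800
  117,500 × 20% = 23,500
  → 67,300

Supplementary minimum tax:
  Base (reported book profit): 447,500
  Less exemption 92,000 → base 355,500
  355,500 × 11% = 39,105

67,300 > 39,105, so the general income tax governs.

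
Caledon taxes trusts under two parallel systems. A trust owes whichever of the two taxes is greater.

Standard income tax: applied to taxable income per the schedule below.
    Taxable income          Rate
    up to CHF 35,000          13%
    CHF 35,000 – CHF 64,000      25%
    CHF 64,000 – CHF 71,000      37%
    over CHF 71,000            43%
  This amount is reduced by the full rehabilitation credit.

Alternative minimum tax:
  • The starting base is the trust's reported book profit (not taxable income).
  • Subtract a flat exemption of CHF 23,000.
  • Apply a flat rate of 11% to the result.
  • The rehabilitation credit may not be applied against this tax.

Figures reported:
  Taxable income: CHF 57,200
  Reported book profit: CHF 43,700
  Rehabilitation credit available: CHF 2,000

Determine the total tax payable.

CHF 8,100

Standard income tax:
  CHF 35,000 × 13% = CHF 4,550
  CHF 22,200 × 25% = CHF 5,550
  → CHF 10,100
  Less rehabilitation credit CHF 2,000 → CHF 8,100

Alternative minimum tax:
  Base (reported book profit): CHF 43,700
  Less exemption CHF 23,000 → base CHF 20,700
  CHF 20,700 × 11% = CHF 2,277

CHF 8,100 > CHF 2,277, so the standard income tax governs.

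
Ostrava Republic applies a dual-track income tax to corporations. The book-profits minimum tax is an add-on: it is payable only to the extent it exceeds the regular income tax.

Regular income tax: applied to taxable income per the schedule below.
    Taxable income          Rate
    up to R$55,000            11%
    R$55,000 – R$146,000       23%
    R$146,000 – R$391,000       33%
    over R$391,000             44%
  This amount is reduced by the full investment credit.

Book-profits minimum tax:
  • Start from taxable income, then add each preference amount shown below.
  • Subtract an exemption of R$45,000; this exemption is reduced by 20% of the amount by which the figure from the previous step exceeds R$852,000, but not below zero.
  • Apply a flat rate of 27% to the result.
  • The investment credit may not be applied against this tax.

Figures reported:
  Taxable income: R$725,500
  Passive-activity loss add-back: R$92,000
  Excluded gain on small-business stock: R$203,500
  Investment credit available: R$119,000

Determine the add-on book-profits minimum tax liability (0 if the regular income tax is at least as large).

R$136,636

Book-profits minimum tax:
  Adjusted income: R$725,500 + R$92,000 + R$203,500 = R$1,021,000
  Exemption: R$45,000 − 20% × (R$1,021,000 − R$852,000) = R$45,000 − R$33,800 = R$11,200
  Base: R$1,021,000 − R$11,200 = R$1,009,800
  R$1,009,800 × 27% = R$272,646

Regular income tax:
  R$55,000 × 11% = R$6,050
  R$91,000 × 23% = R$20,930
  R$245,000 × 33% = R$80,850
  R$334,500 × 44% = R$147,180
  → R$255,010
  Less investment credit R$119,000 → R$136,010

Excess of book-profits minimum tax over regular income tax: R$272,646 − R$136,010 = R$136,636.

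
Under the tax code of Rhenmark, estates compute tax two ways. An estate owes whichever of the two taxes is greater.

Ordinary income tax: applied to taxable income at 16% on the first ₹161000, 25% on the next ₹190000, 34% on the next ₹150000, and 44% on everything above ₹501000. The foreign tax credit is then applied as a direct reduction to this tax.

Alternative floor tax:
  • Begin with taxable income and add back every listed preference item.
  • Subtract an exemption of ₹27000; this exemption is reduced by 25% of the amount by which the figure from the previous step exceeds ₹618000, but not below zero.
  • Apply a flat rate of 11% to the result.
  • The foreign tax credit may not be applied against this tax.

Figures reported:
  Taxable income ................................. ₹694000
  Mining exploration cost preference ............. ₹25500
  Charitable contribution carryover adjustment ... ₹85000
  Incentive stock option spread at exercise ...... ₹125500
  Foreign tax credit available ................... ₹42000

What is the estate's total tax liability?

₹167180

Alternative floor tax:
  Adjusted income: ₹694000 + ₹25500 + ₹85000 + ₹125500 = ₹930000
  Exemption: 25% × (₹930000 − ₹618000) = ₹78000 ≥ ₹27000, so the exemption is fully phased out
  Base: ₹930000 − ₹0 = ₹930000
  ₹930000 × 11% = ₹102300

Ordinary income tax:
  ₹161000 × 16% = ₹25760
  ₹190000 × 25% = ₹47500
  ₹150000 × 34% = ₹51000
  ₹193000 × 44% = ₹84920
  → ₹209180
  Less foreign tax credit ₹42000 → ₹167180

₹167180 > ₹102300, so the ordinary income tax governs.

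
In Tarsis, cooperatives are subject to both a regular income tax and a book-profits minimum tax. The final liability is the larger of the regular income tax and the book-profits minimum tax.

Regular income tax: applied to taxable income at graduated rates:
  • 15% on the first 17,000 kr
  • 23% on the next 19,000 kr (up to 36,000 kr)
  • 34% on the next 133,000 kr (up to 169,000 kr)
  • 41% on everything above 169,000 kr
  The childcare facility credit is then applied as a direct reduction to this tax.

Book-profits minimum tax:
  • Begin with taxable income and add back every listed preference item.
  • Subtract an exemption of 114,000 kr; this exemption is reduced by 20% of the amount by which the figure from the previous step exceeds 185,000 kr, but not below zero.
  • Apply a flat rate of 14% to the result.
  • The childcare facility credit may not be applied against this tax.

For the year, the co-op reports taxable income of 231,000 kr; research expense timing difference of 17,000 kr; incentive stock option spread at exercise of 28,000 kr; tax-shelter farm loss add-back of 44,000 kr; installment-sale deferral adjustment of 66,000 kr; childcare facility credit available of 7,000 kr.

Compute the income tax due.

70,560 kr

Regular income tax:
  17,000 kr × 15% = 2,550 kr
  19,000 kr × 23% = 4,370 kr
  133,000 kr × 34% = 45,220 kr
  62,000 kr × 41% = 25,420 kr
  → 77,560 kr
  Less childcare facility credit 7,000 kr → 70,560 kr

Book-profits minimum tax:
  Adjusted income: 231,000 kr + 17,000 kr + 28,000 kr + 44,000 kr + 66,000 kr = 386,000 kr
  Exemption: 114,000 kr − 20% × (386,000 kr − 185,000 kr) = 114,000 kr − 40,200 kr = 73,800 kr
  Base: 386,000 kr − 73,800 kr = 312,200 kr
  312,200 kr × 14% = 43,708 kr

70,560 kr > 43,708 kr, so the regular income tax governs.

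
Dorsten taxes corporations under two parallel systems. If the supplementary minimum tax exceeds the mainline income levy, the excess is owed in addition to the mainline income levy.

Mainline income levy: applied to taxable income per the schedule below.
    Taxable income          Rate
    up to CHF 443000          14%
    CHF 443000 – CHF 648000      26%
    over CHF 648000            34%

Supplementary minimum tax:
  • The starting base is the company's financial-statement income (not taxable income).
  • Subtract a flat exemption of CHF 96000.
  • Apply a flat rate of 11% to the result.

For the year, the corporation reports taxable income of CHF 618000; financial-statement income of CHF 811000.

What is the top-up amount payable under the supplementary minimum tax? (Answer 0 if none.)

Supplementary minimum tax:
  Base (financial-statement income): CHF 811000
  Less exemption CHF 96000 → base CHF 715000
  CHF 715000 × 11% = CHF 78650

Mainline income levy:
  CHF 443000 × 14% = CHF 62020
  CHF 175000 × 26% = CHF 45500
  → CHF 107520

CHF 78650 ≤ CHF 107520, so no add-on is due.

CHF 0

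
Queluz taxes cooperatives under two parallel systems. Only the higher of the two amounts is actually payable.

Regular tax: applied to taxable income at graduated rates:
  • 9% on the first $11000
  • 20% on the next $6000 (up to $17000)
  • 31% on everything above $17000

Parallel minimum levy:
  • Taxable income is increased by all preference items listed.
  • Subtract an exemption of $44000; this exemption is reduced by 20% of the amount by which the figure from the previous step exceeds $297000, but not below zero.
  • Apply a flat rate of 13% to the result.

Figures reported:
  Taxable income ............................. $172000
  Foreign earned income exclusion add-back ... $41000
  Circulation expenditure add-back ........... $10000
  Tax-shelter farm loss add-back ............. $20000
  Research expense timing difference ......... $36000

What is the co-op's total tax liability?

Regular tax:
  $11000 × 9% = $990
  $6000 × 20% = $1200
  $155000 × 31% = $48050
  → $50240

Parallel minimum levy:
  Adjusted income: $172000 + $41000 + $10000 + $20000 + $36000 = $279000
  Exemption: $279000 ≤ $297000, so full $44000 applies
  Base: $279000 − $44000 = $235000
  $235000 × 13% = $30550

$50240 > $30550, so the regular tax governs.

$50240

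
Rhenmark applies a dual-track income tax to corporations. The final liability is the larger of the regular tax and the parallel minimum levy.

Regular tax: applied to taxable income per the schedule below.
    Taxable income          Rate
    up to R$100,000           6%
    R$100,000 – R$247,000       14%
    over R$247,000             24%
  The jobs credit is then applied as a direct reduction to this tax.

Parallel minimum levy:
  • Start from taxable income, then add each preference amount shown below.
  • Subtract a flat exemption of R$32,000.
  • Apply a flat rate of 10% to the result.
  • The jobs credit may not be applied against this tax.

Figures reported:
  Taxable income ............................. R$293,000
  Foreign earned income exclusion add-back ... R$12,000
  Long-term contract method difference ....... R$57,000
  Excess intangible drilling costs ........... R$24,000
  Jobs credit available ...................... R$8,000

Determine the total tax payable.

R$35,400

Parallel minimum levy:
  Adjusted income: R$293,000 + R$12,000 + R$57,000 + R$24,000 = R$386,000
  Less exemption R$32,000 → base R$354,000
  R$354,000 × 10% = R$35,400

Regular tax:
  R$100,000 × 6% = R$6,000
  R$147,000 × 14% = R$20,580
  R$46,000 × 24% = R$11,040
  → R$37,620
  Less jobs credit R$8,000 → R$29,620

R$35,400 > R$29,620, so the parallel minimum levy is the binding amount.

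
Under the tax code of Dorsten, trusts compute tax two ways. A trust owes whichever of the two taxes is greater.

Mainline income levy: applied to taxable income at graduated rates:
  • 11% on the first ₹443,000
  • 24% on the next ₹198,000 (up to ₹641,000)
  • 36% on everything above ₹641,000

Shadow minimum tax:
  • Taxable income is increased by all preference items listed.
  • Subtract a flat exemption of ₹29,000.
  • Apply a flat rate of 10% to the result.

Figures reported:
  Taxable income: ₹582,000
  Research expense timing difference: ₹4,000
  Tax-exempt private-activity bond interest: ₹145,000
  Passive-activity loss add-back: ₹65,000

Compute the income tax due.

₹82,090

Mainline income levy:
  ₹443,000 × 11% = ₹48,730
  ₹139,000 × 24% = ₹33,360
  → ₹82,090

Shadow minimum tax:
  Adjusted income: ₹582,000 + ₹4,000 + ₹145,000 + ₹65,000 = ₹796,000
  Less exemption ₹29,000 → base ₹767,000
  ₹767,000 × 10% = ₹76,700

₹82,090 > ₹76,700, so the mainline income levy governs.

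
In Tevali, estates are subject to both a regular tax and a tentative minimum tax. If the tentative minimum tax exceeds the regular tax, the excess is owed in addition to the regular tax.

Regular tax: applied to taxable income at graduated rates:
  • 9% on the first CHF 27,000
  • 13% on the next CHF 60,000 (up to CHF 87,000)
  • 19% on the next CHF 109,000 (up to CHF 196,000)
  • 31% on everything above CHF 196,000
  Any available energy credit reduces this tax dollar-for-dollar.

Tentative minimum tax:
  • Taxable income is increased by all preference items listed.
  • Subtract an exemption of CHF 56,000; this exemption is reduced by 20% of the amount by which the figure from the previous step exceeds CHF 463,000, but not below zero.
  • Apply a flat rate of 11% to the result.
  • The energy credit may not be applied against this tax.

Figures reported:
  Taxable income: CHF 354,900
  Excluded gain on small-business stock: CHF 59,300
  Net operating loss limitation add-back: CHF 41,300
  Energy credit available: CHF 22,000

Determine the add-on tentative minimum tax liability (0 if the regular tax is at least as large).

CHF 0

Tentative minimum tax:
  Adjusted income: CHF 354,900 + CHF 59,300 + CHF 41,300 = CHF 455,500
  Exemption: CHF 455,500 ≤ CHF 463,000, so full CHF 56,000 applies
  Base: CHF 455,500 − CHF 56,000 = CHF 399,500
  CHF 399,500 × 11% = CHF 43,945

Regular tax:
  CHF 27,000 × 9% = CHF 2,430
  CHF 60,000 × 13% = CHF 7,800
  CHF 109,000 × 19% = CHF 20,710
  CHF 158,900 × 31% = CHF 49,259
  → CHF 80,199
  Less energy credit CHF 22,000 → CHF 58,199

CHF 43,945 ≤ CHF 58,199, so no add-on is due.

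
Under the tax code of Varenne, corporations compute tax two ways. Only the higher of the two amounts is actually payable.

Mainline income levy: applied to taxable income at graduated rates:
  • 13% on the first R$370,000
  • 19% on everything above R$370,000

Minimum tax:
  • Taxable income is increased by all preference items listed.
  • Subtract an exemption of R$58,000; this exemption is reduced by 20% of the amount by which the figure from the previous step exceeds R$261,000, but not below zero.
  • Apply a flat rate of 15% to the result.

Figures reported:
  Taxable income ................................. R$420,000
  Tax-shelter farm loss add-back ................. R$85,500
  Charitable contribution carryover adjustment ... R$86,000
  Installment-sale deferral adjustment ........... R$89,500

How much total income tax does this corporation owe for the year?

R$102,150

Mainline income levy:
  R$370,000 × 13% = R$48,100
  R$50,000 × 19% = R$9,500
  → R$57,600

Minimum tax:
  Adjusted income: R$420,000 + R$85,500 + R$86,000 + R$89,500 = R$681,000
  Exemption: 20% × (R$681,000 − R$261,000) = R$84,000 ≥ R$58,000, so the exemption is fully phased out
  Base: R$681,000 − R$0 = R$681,000
  R$681,000 × 15% = R$102,150

R$102,150 > R$57,600, so the minimum tax is the binding amount.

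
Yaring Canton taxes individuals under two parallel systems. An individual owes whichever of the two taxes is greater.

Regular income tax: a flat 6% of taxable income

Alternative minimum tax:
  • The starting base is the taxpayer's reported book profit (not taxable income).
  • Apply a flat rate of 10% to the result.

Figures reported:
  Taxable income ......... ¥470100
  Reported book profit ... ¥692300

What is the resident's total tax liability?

¥69230

Alternative minimum tax:
  Base (reported book profit): ¥692300
  ¥692300 × 10% = ¥69230

Regular income tax:
  ¥470100 × 6% = ¥28206

¥69230 > ¥28206, so the alternative minimum tax is the binding amount.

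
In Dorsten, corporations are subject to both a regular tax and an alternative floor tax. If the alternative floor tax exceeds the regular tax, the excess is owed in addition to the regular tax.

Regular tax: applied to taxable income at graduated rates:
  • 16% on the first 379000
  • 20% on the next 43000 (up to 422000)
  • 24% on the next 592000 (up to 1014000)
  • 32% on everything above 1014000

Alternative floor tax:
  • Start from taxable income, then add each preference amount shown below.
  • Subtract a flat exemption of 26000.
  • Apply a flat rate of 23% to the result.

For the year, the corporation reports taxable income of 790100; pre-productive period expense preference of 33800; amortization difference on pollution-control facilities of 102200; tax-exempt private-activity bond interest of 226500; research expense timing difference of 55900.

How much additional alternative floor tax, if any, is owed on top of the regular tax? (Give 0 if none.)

114391

Alternative floor tax:
  Adjusted income: 790100 + 33800 + 102200 + 226500 + 55900 = 1208500
  Less exemption 26000 → base 1182500
  1182500 × 23% = 271975

Regular tax:
  379000 × 16% = 60640
  43000 × 20% = 8600
  368100 × 24% = 88344
  → 157584

Excess of alternative floor tax over regular tax: 271975 − 157584 = 114391.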